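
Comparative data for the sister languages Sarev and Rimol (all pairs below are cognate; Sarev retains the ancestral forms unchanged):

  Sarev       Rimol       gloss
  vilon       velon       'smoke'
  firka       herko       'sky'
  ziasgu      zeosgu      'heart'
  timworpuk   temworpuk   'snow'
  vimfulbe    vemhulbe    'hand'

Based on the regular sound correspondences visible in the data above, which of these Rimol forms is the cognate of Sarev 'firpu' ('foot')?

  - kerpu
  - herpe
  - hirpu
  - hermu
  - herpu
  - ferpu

herpu

firka ~ herko — Sarev f corresponds to Rimol h word-initially before a front vowel.
firka ~ herko — Sarev i corresponds to Rimol e after a consonant, before r.
Applying these to Sarev 'firpu':
  firpu → hirpu   (f→h word-initially before a front vowel)
  hirpu → herpu   (i→e after a consonant, before r)
So the Rimol cognate is 'herpu'.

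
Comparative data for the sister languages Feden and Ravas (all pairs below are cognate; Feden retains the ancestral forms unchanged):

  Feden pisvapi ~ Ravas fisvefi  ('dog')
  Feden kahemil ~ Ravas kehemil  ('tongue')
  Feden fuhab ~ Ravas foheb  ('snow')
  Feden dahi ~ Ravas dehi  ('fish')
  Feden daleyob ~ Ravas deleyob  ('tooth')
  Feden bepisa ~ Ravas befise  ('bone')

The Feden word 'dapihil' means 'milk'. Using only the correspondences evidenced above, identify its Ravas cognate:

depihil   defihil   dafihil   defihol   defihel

pisvapi ~ fisvefi — Feden a corresponds to Ravas e after a consonant, before a labial obstruent.
pisvapi ~ fisvefi, bepisa ~ befise — Feden p corresponds to Ravas f between vowels (before a front vowel).
Applying these to Feden 'dapihil':
  dapihil → depihil   (a→e after a consonant, before a labial obstruent)
  depihil → defihil   (p→f between vowels (before a front vowel))
So the Ravas cognate is 'defihil'.

defihil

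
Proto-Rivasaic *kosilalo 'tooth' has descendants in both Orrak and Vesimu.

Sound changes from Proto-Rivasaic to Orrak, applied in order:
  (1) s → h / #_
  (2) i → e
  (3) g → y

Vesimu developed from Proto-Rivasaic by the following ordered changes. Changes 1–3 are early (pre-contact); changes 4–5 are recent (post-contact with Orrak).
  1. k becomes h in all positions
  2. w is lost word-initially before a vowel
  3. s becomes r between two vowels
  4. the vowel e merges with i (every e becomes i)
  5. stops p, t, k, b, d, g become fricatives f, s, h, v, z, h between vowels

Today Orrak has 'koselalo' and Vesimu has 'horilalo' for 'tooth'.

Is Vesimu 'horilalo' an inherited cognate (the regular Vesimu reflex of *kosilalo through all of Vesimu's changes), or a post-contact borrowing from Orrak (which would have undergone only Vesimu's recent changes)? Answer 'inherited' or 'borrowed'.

inherited

If inherited, *kosilalo would pass through all of Vesimu's changes:
Vesimu: *kosilalo > hosilalo > horilalo  (by unconditioned shift, rhotacism)
If borrowed from Orrak 'koselalo' after the early changes, it would undergo only the recent ones:
  rule 4 (vowel merger): koselalo → kosilalo
  rule 5 (intervocalic lenition): no change (kosilalo)
  ⇒ as a loan: kosilalo
Vesimu 'horilalo' matches the inherited outcome exactly, so it is an inherited cognate, not a loan.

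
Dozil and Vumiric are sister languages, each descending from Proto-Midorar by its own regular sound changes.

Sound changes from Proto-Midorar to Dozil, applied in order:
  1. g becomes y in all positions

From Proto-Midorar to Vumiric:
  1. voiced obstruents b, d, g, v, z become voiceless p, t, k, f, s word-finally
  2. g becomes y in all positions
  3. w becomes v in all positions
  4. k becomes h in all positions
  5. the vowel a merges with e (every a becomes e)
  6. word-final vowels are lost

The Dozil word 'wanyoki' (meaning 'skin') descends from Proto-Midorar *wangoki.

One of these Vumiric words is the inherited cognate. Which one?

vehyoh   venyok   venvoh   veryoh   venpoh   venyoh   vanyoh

venyoh

Vumiric: *wangoki > wanyoki > vanyoki > vanyohi > venyohi > venyoh  (by unconditioned shift, unconditioned shift, unconditioned shift, vowel merger, apocope)
Among the options, 'venyoh' alone shows every Vumiric change applied in order.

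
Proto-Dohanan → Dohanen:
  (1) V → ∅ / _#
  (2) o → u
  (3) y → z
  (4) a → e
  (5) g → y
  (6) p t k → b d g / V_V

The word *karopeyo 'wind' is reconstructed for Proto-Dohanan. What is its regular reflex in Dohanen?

kerubez

Dohanen: *karopeyo > karopey > karupey > karupez > kerupez > kerubez  (by apocope, vowel merger, unconditioned shift, vowel merger, intervocalic voicing)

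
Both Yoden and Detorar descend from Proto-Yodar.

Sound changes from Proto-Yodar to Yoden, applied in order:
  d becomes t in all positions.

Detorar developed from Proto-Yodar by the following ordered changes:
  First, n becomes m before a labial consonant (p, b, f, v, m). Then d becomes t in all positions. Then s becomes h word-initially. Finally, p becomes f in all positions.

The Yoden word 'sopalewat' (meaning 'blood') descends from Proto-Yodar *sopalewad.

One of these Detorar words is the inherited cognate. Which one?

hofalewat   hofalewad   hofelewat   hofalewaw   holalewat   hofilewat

Detorar: *sopalewad > sopalewat > hopalewat > hofalewat  (by unconditioned shift, debuccalisation, unconditioned shift)

hofalewat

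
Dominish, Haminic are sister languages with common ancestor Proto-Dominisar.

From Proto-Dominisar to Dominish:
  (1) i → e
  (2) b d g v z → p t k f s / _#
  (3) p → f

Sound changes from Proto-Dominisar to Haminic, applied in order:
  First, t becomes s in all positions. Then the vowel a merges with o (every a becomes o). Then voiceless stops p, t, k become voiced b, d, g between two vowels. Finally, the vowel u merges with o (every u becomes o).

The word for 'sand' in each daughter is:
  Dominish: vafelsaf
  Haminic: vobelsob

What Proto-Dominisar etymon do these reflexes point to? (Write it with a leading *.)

*vapelsab

Position 3: Dominish has f, Haminic has b. Taking the neighbouring segments as reconstructed: Dominish f could go back to *p or *f; Haminic b could go back to *p or *b — the one source consistent with every daughter is *p.
Position 2: Dominish has a, Haminic has o. Dominish preserves a here (none of its changes turn any other segment into a), so the proto-segment is *a.
Position 8: Dominish has f, Haminic has b. Taking the neighbouring segments as reconstructed: Dominish f could go back to *p or *b or *f or *v; Haminic b can only go back to *b — the one source consistent with every daughter is *b.
Continuing position by position gives *vapelsab; check it forward:
Dominish: *vapelsab
  vapelsab (rule 1 does not apply)
  vapelsab → vapelsap   [final devoicing]
  vapelsap → vafelsaf   [unconditioned shift]
  giving Dominish vafelsaf.
Haminic: *vapelsab
  vapelsab (rule 1 does not apply)
  vapelsab → vopelsob   [vowel merger]
  vopelsob → vobelsob   [intervocalic voicing]
  vobelsob (rule 4 does not apply)
  giving Haminic vobelsob.
*vapelsab is the unique common source.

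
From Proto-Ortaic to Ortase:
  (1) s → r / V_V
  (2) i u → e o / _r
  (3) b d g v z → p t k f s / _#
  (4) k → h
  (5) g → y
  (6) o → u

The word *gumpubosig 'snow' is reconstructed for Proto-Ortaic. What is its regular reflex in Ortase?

yumpuburih

Ortase: start from *gumpubosig.
  rule 1 (rhotacism): gumpubosig → gumpuborig
  rule 2: no change — gumpuborig
  rule 3 (final devoicing): gumpuborig → gumpuborik
  rule 4 (unconditioned shift): gumpuborik → gumpuborih
  rule 5 (unconditioned shift): gumpuborih → yumpuborih
  rule 6 (vowel merger): yumpuborih → yumpuburih
  ⇒ Ortase yumpuburih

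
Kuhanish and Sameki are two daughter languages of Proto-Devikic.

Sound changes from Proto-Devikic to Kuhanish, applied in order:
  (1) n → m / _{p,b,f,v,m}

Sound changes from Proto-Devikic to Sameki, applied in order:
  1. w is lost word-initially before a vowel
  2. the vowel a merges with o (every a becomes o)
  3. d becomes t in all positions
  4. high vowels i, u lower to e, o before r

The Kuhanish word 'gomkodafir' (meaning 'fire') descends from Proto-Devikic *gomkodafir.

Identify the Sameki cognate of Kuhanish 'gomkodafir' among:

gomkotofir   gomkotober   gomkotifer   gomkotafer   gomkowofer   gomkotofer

Sameki: *gomkodafir > gomkodofir > gomkotofir > gomkotofer  (by vowel merger, unconditioned shift, pre-rhotic lowering)

gomkotofer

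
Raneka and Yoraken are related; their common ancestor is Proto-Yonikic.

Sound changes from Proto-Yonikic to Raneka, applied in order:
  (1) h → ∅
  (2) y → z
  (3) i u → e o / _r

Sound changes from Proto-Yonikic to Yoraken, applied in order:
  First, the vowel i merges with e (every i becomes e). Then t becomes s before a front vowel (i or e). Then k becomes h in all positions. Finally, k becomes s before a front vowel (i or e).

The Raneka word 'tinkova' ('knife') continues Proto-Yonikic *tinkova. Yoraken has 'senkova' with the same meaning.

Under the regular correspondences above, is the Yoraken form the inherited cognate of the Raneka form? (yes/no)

Derive the expected Yoraken reflex of *tinkova:
Yoraken: start from *tinkova.
  rule 1 (vowel merger): tinkova → tenkova
  rule 2 (palatalisation): tenkova → senkova
  rule 3 (unconditioned shift): senkova → senhova
  rule 4: no change — senhova
  ⇒ Yoraken senhova
The regular Yoraken reflex would be 'senhova', but the attested form is 'senkova'. The correspondence is irregular, so they are not cognates (the Yoraken form has a different source).

no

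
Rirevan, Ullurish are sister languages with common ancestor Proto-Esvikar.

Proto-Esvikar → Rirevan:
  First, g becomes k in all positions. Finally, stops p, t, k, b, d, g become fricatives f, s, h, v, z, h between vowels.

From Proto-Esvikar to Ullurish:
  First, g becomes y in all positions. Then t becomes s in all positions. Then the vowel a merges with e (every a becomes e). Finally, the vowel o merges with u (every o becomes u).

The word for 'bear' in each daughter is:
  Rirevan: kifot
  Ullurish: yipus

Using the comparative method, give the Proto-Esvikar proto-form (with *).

Position 5: Rirevan has t, Ullurish has s. Rirevan preserves t here (none of its changes turn any other segment into t), so the proto-segment is *t.
Position 1: Rirevan has k, Ullurish has y. Taking the neighbouring segments as reconstructed: Rirevan k could go back to *k or *g; Ullurish y could go back to *g or *y — the one source consistent with every daughter is *g.
This points to *gipot. Verify forward in each daughter:
Rirevan: *gipot
  gipot → kipot   [unconditioned shift]
  kipot → kifot   [intervocalic lenition]
  giving Rirevan kifot.
Ullurish: *gipot > yipot > yipos > yipus  (by unconditioned shift, unconditioned shift, vowel merger)
*gipot is the unique common source.

*gipot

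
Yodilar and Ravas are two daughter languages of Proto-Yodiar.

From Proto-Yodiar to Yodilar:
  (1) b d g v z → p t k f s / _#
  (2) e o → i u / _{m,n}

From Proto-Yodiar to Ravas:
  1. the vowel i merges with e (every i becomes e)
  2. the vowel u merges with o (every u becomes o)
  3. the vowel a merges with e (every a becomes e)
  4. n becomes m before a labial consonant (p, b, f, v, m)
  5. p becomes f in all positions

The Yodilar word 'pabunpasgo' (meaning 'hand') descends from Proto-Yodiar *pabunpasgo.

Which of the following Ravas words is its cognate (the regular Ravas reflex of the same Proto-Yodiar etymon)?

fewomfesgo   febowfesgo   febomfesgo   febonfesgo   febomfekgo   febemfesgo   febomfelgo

febomfesgo

Ravas: start from *pabunpasgo.
  rule 1: no change — pabunpasgo
  rule 2 (vowel merger): pabunpasgo → pabonpasgo
  rule 3 (vowel merger): pabonpasgo → pebonpesgo
  rule 4 (nasal place assimilation): pebonpesgo → pebompesgo
  rule 5 (unconditioned shift): pebompesgo → febomfesgo
  ⇒ Ravas febomfesgo
The other candidates each miss or misapply at least one Ravas change.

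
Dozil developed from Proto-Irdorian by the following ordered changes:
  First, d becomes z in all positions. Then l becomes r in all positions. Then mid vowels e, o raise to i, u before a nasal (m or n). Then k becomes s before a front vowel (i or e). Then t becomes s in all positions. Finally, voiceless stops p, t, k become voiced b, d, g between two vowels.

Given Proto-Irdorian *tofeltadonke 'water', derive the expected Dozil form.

Dozil: *tofeltadonke > tofeltazonke > tofertazonke > tofertazunke > tofertazunse > sofersazunse  (by unconditioned shift, unconditioned shift, pre-nasal raising, palatalisation, unconditioned shift)

sofersazunse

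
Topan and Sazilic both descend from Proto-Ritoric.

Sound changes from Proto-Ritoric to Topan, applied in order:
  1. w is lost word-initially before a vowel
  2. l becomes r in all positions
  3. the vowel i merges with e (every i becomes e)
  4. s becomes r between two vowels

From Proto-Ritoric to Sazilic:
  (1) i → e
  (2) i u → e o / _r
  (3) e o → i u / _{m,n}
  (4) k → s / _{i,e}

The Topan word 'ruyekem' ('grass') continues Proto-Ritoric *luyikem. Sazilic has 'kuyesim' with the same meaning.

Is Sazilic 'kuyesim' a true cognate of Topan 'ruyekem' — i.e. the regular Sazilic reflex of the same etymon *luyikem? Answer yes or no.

no

Derive the expected Sazilic reflex of *luyikem:
Sazilic: *luyikem > luyekem > luyekim > luyesim  (by vowel merger, pre-nasal raising, palatalisation)
The regular Sazilic reflex would be 'luyesim', but the attested form is 'kuyesim'. The correspondence is irregular, so they are not cognates (the Sazilic form has a different source).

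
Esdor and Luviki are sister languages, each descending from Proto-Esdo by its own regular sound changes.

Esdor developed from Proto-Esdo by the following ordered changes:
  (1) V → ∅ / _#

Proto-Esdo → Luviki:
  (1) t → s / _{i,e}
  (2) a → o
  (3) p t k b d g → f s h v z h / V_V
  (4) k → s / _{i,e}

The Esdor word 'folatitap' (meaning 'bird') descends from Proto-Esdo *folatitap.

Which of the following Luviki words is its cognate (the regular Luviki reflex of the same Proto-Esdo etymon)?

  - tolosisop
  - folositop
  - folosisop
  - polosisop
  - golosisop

Luviki: *folatitap
  folatitap → folasitap   [palatalisation]
  folasitap → folositop   [vowel merger]
  folositop → folosisop   [intervocalic lenition]
  folosisop (rule 4 does not apply)
  giving Luviki folosisop.

folosisop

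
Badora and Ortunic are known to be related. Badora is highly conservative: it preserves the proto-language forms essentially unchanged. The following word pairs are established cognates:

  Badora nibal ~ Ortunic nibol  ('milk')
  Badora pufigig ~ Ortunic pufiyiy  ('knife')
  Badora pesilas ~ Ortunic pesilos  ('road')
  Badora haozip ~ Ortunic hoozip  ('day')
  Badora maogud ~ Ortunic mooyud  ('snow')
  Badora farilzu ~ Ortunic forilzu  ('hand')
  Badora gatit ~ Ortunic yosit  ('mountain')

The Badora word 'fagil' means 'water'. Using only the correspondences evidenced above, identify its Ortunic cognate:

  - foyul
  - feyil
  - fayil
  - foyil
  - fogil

nibal ~ nibol, pesilas ~ pesilos — Badora a corresponds to Ortunic o after a consonant, before a consonant other than r, m, n, p, b, f, v.
pufigig ~ pufiyiy — Badora g corresponds to Ortunic y between vowels (before a front vowel).
Applying these to Badora 'fagil':
  fagil → fogil   (a→o after a consonant, before a consonant other than r, m, n, p, b, f, v)
  fogil → foyil   (g→y between vowels (before a front vowel))
So the Ortunic cognate is 'foyil'.

foyil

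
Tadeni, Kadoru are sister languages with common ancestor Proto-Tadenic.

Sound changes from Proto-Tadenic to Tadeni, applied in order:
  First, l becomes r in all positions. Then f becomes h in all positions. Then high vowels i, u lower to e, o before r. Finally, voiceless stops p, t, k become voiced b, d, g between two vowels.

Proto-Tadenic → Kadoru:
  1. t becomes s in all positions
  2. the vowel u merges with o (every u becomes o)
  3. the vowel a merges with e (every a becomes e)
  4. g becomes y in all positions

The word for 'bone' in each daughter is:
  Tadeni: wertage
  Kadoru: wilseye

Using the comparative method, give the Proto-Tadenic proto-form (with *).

*wiltage

Position 3: Tadeni has r, Kadoru has l. Kadoru preserves l here (none of its changes turn any other segment into l), so the proto-segment is *l.
Position 4: Tadeni has t, Kadoru has s. Tadeni preserves t here (none of its changes turn any other segment into t), so the proto-segment is *t.
Continuing position by position gives *wiltage; check it forward:
Tadeni: start from *wiltage.
  rule 1 (unconditioned shift): wiltage → wirtage
  rule 2: no change — wirtage
  rule 3 (pre-rhotic lowering): wirtage → wertage
  rule 4: no change — wertage
  ⇒ Tadeni wertage
Kadoru: start from *wiltage.
  rule 1 (unconditioned shift): wiltage → wilsage
  rule 2: no change — wilsage
  rule 3 (vowel merger): wilsage → wilsege
  rule 4 (unconditioned shift): wilsege → wilseye
  ⇒ Kadoru wilseye
No other proto-form is consistent with every reflex, so the reconstruction is *wiltage.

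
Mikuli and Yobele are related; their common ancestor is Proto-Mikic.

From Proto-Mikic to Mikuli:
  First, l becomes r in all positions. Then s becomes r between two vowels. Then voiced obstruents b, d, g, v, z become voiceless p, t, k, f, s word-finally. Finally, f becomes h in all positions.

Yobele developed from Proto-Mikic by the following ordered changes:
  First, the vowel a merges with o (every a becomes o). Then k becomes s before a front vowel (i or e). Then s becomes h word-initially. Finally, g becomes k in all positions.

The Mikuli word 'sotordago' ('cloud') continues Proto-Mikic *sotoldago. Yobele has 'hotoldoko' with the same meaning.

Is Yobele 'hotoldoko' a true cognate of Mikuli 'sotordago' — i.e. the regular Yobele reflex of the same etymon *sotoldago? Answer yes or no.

Derive the expected Yobele reflex of *sotoldago:
Yobele: start from *sotoldago.
  rule 1 (vowel merger): sotoldago → sotoldogo
  rule 2: no change — sotoldogo
  rule 3 (debuccalisation): sotoldogo → hotoldogo
  rule 4 (unconditioned shift): hotoldogo → hotoldoko
  ⇒ Yobele hotoldoko
Yobele 'hotoldoko' matches the regular reflex exactly, so the pair is cognate.

yes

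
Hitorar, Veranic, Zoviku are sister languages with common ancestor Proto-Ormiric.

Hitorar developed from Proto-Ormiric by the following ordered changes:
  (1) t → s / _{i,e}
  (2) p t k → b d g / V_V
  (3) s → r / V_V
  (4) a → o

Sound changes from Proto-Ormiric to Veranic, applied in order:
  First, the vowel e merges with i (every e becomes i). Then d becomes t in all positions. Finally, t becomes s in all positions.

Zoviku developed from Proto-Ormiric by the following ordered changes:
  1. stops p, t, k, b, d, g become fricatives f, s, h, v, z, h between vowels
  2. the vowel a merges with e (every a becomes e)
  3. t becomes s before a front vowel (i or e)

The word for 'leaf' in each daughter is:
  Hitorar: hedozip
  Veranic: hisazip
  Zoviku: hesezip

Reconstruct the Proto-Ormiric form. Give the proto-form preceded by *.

Position 4: Hitorar has o, Veranic has a, Zoviku has e. Veranic preserves a here (none of its changes turn any other segment into a), so the proto-segment is *a.
Position 3: Hitorar has d, Veranic has s, Zoviku has s. Taking the neighbouring segments as reconstructed: Hitorar d could go back to *t or *d; Veranic s could go back to *t or *d or *s; Zoviku s could go back to *t or *s — the one source consistent with every daughter is *t.
Continuing position by position gives *hetazip; check it forward:
Hitorar: *hetazip
  hetazip (rule 1 does not apply)
  hetazip → hedazip   [intervocalic voicing]
  hedazip (rule 3 does not apply)
  hedazip → hedozip   [vowel merger]
  giving Hitorar hedozip.
Veranic: start from *hetazip.
  rule 1 (vowel merger): hetazip → hitazip
  rule 2: no change — hitazip
  rule 3 (unconditioned shift): hitazip → hisazip
  ⇒ Veranic hisazip
Zoviku: start from *hetazip.
  rule 1 (intervocalic lenition): hetazip → hesazip
  rule 2 (vowel merger): hesazip → hesezip
  rule 3: no change — hesezip
  ⇒ Zoviku hesezip
Only *hetazip yields all of Hitorar hedozip, Veranic hisazip, Zoviku hesezip.

*hetazip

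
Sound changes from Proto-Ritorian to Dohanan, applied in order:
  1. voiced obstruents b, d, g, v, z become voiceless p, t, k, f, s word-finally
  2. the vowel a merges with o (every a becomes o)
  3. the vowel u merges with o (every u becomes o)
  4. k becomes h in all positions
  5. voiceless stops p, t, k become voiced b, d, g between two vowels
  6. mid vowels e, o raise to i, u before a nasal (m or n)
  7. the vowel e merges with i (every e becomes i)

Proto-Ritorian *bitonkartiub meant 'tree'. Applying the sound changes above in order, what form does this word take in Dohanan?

bidunhortiop

Dohanan: *bitonkartiub > bitonkartiup > bitonkortiup > bitonkortiop > bitonhortiop > bidonhortiop > bidunhortiop  (by final devoicing, vowel merger, vowel merger, unconditioned shift, intervocalic voicing, pre-nasal raising)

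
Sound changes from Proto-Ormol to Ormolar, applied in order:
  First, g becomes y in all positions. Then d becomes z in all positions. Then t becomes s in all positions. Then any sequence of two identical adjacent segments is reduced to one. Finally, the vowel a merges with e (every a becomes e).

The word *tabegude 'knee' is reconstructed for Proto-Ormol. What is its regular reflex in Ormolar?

Ormolar: start from *tabegude.
  rule 1 (unconditioned shift): tabegude → tabeyude
  rule 2 (unconditioned shift): tabeyude → tabeyuze
  rule 3 (unconditioned shift): tabeyuze → sabeyuze
  rule 4: no change — sabeyuze
  rule 5 (vowel merger): sabeyuze → sebeyuze
  ⇒ Ormolar sebeyuze

sebeyuze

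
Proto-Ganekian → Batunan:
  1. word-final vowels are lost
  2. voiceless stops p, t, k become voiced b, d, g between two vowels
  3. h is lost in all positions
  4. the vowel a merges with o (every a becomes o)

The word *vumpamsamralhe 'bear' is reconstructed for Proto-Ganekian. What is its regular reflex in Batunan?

vumpomsomrol

Batunan: start from *vumpamsamralhe.
  rule 1 (apocope): vumpamsamralhe → vumpamsamralh
  rule 2: no change — vumpamsamralh
  rule 3 (h-loss): vumpamsamralh → vumpamsamral
  rule 4 (vowel merger): vumpamsamral → vumpomsomrol
  ⇒ Batunan vumpomsomrol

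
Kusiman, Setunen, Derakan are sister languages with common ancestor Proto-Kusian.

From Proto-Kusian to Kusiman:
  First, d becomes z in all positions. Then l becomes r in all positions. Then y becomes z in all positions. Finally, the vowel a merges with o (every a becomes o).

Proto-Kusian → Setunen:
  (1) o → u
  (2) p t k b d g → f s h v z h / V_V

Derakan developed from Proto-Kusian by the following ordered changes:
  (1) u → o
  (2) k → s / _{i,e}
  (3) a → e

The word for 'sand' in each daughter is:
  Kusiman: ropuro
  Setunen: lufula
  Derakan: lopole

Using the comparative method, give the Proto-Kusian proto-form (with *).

*lopula

Position 5: Kusiman has r, Setunen has l, Derakan has l. Setunen preserves l here (none of its changes turn any other segment into l), so the proto-segment is *l.
Position 2: Kusiman has o, Setunen has u, Derakan has o. Taking the neighbouring segments as reconstructed: Kusiman o could go back to *a or *o; Setunen u could go back to *o or *u; Derakan o could go back to *o or *u — the one source consistent with every daughter is *o.
Verify the candidate proto-form against each daughter:
Kusiman: start from *lopula.
  rule 1: no change — lopula
  rule 2 (unconditioned shift): lopula → ropura
  rule 3: no change — ropura
  rule 4 (vowel merger): ropura → ropuro
  ⇒ Kusiman ropuro
Setunen: *lopula
  lopula → lupula   [vowel merger]
  lupula → lufula   [intervocalic lenition]
  giving Setunen lufula.
Derakan: start from *lopula.
  rule 1 (vowel merger): lopula → lopola
  rule 2: no change — lopola
  rule 3 (vowel merger): lopola → lopole
  ⇒ Derakan lopole
Only *lopula yields all of Kusiman ropuro, Setunen lufula, Derakan lopole.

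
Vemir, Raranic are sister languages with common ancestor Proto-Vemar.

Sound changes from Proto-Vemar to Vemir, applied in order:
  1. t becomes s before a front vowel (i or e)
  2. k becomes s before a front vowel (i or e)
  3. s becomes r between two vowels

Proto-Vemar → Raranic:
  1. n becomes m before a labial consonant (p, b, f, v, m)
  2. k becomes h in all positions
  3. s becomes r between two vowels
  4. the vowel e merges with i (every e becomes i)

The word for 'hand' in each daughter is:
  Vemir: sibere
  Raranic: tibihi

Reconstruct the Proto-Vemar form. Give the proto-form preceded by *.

*tibeke

Position 4: Vemir has e, Raranic has i. Vemir preserves e here (none of its changes turn any other segment into e), so the proto-segment is *e.
Position 1: Vemir has s, Raranic has t. Raranic preserves t here (none of its changes turn any other segment into t), so the proto-segment is *t.
Continuing position by position gives *tibeke; check it forward:
Vemir: start from *tibeke.
  rule 1 (palatalisation): tibeke → sibeke
  rule 2 (palatalisation): sibeke → sibese
  rule 3 (rhotacism): sibese → sibere
  ⇒ Vemir sibere
Raranic: *tibeke > tibehe > tibihi  (by unconditioned shift, vowel merger)
Only *tibeke yields all of Vemir sibere, Raranic tibihi.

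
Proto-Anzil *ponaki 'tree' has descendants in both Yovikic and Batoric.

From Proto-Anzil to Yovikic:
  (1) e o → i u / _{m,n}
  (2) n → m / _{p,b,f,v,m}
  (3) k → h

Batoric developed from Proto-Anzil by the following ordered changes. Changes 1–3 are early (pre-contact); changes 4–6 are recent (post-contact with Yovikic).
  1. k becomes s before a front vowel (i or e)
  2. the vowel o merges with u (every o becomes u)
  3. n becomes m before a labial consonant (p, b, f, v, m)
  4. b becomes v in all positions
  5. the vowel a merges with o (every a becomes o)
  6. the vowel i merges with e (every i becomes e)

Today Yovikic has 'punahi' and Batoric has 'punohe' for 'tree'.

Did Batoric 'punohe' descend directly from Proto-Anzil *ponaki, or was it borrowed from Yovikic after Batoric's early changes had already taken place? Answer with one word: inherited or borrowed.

borrowed

If inherited, *ponaki would pass through all of Batoric's changes:
Batoric: *ponaki > ponasi > punasi > punosi > punose  (by palatalisation, vowel merger, vowel merger, vowel merger)
If borrowed from Yovikic 'punahi' after the early changes, it would undergo only the recent ones:
  rule 4 (unconditioned shift): no change (punahi)
  rule 5 (vowel merger): punahi → punohi
  rule 6 (vowel merger): punohi → punohe
  ⇒ as a loan: punohe
Batoric 'punohe' matches the loan outcome 'punohe', not the inherited 'punose' — it skipped the early Batoric changes, so it was borrowed from Yovikic.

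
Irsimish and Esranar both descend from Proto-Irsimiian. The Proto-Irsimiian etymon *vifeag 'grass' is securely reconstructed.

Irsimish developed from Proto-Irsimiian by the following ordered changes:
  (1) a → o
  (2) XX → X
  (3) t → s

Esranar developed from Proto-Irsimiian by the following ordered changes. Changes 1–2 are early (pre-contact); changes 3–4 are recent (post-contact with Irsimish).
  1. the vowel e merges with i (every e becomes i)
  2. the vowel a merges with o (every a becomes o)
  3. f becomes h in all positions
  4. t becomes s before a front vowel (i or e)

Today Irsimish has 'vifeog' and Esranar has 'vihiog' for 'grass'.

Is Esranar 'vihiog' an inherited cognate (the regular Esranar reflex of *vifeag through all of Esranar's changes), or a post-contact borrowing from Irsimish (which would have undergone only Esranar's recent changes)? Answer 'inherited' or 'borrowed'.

inherited

If inherited, *vifeag would pass through all of Esranar's changes:
Esranar: start from *vifeag.
  rule 1 (vowel merger): vifeag → vifiag
  rule 2 (vowel merger): vifiag → vifiog
  rule 3 (unconditioned shift): vifiog → vihiog
  rule 4: no change — vihiog
  ⇒ Esranar vihiog
If borrowed from Irsimish 'vifeog' after the early changes, it would undergo only the recent ones:
  rule 3 (unconditioned shift): vifeog → viheog
  rule 4 (palatalisation): no change (viheog)
  ⇒ as a loan: viheog
Esranar 'vihiog' matches the inherited outcome exactly, so it is an inherited cognate, not a loan.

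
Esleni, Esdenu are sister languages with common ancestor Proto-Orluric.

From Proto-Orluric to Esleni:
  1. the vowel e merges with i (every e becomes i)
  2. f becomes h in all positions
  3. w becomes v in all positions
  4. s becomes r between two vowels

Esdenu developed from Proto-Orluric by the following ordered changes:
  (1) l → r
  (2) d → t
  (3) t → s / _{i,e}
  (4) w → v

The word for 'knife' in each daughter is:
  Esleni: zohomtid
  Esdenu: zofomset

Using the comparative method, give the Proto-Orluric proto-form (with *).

*zofomted

Position 3: Esleni has h, Esdenu has f. Esdenu preserves f here (none of its changes turn any other segment into f), so the proto-segment is *f.
Position 7: Esleni has i, Esdenu has e. Esdenu preserves e here (none of its changes turn any other segment into e), so the proto-segment is *e.
Position 8: Esleni has d, Esdenu has t. Esleni preserves d here (none of its changes turn any other segment into d), so the proto-segment is *d.
Continuing position by position gives *zofomted; check it forward:
Esleni: *zofomted
  zofomted → zofomtid   [vowel merger]
  zofomtid → zohomtid   [unconditioned shift]
  zohomtid (rule 3 does not apply)
  zohomtid (rule 4 does not apply)
  giving Esleni zohomtid.
Esdenu: *zofomted > zofomtet > zofomset  (by unconditioned shift, palatalisation)
Only *zofomted yields all of Esleni zohomtid, Esdenu zofomset.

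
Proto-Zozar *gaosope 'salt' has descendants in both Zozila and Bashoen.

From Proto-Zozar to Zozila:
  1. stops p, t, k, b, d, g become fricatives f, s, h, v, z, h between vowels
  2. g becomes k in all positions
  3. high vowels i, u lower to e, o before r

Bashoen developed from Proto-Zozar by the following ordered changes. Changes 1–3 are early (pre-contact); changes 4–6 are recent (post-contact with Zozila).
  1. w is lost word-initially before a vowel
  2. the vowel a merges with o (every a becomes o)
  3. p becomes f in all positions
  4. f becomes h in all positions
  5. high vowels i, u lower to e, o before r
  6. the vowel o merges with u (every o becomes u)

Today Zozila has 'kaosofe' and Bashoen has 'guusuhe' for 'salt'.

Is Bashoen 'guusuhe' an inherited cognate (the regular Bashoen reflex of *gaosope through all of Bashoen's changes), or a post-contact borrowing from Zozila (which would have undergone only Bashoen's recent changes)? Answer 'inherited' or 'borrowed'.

inherited

If inherited, *gaosope would pass through all of Bashoen's changes:
Bashoen: *gaosope
  gaosope (rule 1 does not apply)
  gaosope → goosope   [vowel merger]
  goosope → goosofe   [unconditioned shift]
  goosofe → goosohe   [unconditioned shift]
  goosohe (rule 5 does not apply)
  goosohe → guusuhe   [vowel merger]
  giving Bashoen guusuhe.
If borrowed from Zozila 'kaosofe' after the early changes, it would undergo only the recent ones:
  rule 4 (unconditioned shift): kaosofe → kaosohe
  rule 5 (pre-rhotic lowering): no change (kaosohe)
  rule 6 (vowel merger): kaosohe → kausuhe
  ⇒ as a loan: kausuhe
Bashoen 'guusuhe' matches the inherited outcome exactly, so it is an inherited cognate, not a loan.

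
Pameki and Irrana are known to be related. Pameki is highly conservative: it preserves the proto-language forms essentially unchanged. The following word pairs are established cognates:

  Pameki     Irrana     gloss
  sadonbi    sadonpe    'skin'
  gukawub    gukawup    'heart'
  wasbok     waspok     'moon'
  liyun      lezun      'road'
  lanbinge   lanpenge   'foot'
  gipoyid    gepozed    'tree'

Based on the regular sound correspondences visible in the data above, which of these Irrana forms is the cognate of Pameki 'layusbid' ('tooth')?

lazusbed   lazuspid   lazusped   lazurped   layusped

lazusped

liyun ~ lezun — Pameki y corresponds to Irrana z between vowels (before a back vowel).
sadonbi ~ sadonpe, lanbinge ~ lanpenge — Pameki b corresponds to Irrana p after a consonant, before a front vowel.
liyun ~ lezun, gipoyid ~ gepozed — Pameki i corresponds to Irrana e after a consonant, before a consonant other than r, m, n, p, b, f, v.
Applying these to Pameki 'layusbid':
  layusbid → lazusbid   (y→z between vowels (before a back vowel))
  lazusbid → lazuspid   (b→p after a consonant, before a front vowel)
  lazuspid → lazusped   (i→e after a consonant, before a consonant other than r, m, n, p, b, f, v)
So the Irrana cognate is 'lazusped'.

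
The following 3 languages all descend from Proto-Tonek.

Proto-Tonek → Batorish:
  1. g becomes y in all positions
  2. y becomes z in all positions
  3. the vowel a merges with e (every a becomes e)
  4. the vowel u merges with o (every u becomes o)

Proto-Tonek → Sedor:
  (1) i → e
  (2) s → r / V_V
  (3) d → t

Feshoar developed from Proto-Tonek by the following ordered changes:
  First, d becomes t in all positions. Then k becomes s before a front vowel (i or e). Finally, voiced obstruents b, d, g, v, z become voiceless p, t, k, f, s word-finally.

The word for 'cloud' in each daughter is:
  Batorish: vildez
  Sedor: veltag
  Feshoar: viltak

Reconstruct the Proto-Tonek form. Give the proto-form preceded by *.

*vildag

Position 2: Batorish has i, Sedor has e, Feshoar has i. Batorish preserves i here (none of its changes turn any other segment into i), so the proto-segment is *i.
Position 6: Batorish has z, Sedor has g, Feshoar has k. Sedor preserves g here (none of its changes turn any other segment into g), so the proto-segment is *g.
Continuing position by position gives *vildag; check it forward:
Batorish: start from *vildag.
  rule 1 (unconditioned shift): vildag → vilday
  rule 2 (unconditioned shift): vilday → vildaz
  rule 3 (vowel merger): vildaz → vildez
  rule 4: no change — vildez
  ⇒ Batorish vildez
Sedor: *vildag
  vildag → veldag   [vowel merger]
  veldag (rule 2 does not apply)
  veldag → veltag   [unconditioned shift]
  giving Sedor veltag.
Feshoar: *vildag > viltag > viltak  (by unconditioned shift, final devoicing)
*vildag is the unique common source.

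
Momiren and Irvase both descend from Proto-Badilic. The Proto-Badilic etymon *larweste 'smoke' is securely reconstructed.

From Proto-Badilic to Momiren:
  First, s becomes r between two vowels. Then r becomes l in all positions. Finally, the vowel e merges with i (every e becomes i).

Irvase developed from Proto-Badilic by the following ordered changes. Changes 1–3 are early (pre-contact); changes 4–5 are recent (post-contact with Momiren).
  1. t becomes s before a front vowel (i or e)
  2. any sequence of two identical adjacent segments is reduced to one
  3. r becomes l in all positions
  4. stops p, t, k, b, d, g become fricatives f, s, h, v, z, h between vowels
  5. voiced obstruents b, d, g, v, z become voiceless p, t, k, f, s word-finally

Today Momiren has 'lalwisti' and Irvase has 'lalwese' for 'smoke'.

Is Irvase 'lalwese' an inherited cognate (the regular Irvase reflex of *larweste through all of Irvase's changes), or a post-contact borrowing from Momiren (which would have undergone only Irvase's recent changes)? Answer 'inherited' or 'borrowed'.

inherited

If inherited, *larweste would pass through all of Irvase's changes:
Irvase: *larweste > larwesse > larwese > lalwese  (by palatalisation, degemination, unconditioned shift)
If borrowed from Momiren 'lalwisti' after the early changes, it would undergo only the recent ones:
  rule 4 (intervocalic lenition): no change (lalwisti)
  rule 5 (final devoicing): no change (lalwisti)
  ⇒ as a loan: lalwisti
Irvase 'lalwese' matches the inherited outcome exactly, so it is an inherited cognate, not a loan.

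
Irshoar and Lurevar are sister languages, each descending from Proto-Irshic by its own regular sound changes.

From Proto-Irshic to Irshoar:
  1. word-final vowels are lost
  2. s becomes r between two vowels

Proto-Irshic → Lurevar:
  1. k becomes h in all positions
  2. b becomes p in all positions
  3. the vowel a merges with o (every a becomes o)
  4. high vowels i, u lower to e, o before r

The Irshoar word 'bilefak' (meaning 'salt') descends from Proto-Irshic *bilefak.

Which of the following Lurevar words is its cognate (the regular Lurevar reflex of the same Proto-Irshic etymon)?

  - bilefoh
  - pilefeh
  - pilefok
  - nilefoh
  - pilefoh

pilefoh

Lurevar: start from *bilefak.
  rule 1 (unconditioned shift): bilefak → bilefah
  rule 2 (unconditioned shift): bilefah → pilefah
  rule 3 (vowel merger): pilefah → pilefoh
  rule 4: no change — pilefoh
  ⇒ Lurevar pilefoh
Among the options, 'pilefoh' alone shows every Lurevar change applied in order.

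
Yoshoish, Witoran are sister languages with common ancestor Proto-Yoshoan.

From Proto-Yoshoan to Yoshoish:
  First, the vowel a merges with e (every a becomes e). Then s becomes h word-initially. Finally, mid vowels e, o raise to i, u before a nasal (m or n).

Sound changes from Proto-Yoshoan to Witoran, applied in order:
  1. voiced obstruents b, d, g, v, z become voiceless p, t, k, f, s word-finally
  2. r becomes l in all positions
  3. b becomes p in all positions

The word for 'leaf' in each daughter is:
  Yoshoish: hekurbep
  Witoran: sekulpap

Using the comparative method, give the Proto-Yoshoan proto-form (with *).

*sekurbap

Position 5: Yoshoish has r, Witoran has l. Yoshoish preserves r here (none of its changes turn any other segment into r), so the proto-segment is *r.
Position 1: Yoshoish has h, Witoran has s. Taking the neighbouring segments as reconstructed: Yoshoish h could go back to *s or *h; Witoran s can only go back to *s — the one source consistent with every daughter is *s.
Verify the candidate proto-form against each daughter:
Yoshoish: *sekurbap > sekurbep > hekurbep  (by vowel merger, debuccalisation)
Witoran: start from *sekurbap.
  rule 1: no change — sekurbap
  rule 2 (unconditioned shift): sekurbap → sekulbap
  rule 3 (unconditioned shift): sekulbap → sekulpap
  ⇒ Witoran sekulpap
*sekurbap is the unique common source.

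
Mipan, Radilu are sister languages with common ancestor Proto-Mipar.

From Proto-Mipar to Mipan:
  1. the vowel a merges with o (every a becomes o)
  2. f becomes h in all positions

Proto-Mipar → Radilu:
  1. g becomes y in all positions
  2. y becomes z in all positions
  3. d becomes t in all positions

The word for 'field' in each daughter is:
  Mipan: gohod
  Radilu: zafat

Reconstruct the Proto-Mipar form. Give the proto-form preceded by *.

Position 2: Mipan has o, Radilu has a. Radilu preserves a here (none of its changes turn any other segment into a), so the proto-segment is *a.
Position 1: Mipan has g, Radilu has z. Mipan preserves g here (none of its changes turn any other segment into g), so the proto-segment is *g.
Position 3: Mipan has h, Radilu has f. Radilu preserves f here (none of its changes turn any other segment into f), so the proto-segment is *f.
Continuing position by position gives *gafad; check it forward:
Mipan: *gafad
  gafad → gofod   [vowel merger]
  gofod → gohod   [unconditioned shift]
  giving Mipan gohod.
Radilu: *gafad > yafad > zafad > zafat  (by unconditioned shift, unconditioned shift, unconditioned shift)
No other proto-form is consistent with every reflex, so the reconstruction is *gafad.

*gafad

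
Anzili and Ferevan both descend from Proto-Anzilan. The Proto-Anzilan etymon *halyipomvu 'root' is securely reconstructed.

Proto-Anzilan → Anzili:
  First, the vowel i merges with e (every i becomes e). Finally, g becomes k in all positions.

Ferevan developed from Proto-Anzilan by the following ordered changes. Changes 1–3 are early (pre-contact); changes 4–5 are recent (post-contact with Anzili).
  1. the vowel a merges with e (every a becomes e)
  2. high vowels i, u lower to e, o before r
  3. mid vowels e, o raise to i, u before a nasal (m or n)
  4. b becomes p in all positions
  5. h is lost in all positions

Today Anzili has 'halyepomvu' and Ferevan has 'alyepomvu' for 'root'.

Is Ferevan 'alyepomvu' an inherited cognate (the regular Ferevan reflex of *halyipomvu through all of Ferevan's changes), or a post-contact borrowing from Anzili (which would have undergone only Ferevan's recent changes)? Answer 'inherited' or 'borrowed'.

If inherited, *halyipomvu would pass through all of Ferevan's changes:
Ferevan: *halyipomvu
  halyipomvu → helyipomvu   [vowel merger]
  helyipomvu (rule 2 does not apply)
  helyipomvu → helyipumvu   [pre-nasal raising]
  helyipumvu (rule 4 does not apply)
  helyipumvu → elyipumvu   [h-loss]
  giving Ferevan elyipumvu.
If borrowed from Anzili 'halyepomvu' after the early changes, it would undergo only the recent ones:
  rule 4 (unconditioned shift): no change (halyepomvu)
  rule 5 (h-loss): halyepomvu → alyepomvu
  ⇒ as a loan: alyepomvu
Ferevan 'alyepomvu' matches the loan outcome 'alyepomvu', not the inherited 'elyipumvu' — it skipped the early Ferevan changes, so it was borrowed from Anzili.

borrowed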